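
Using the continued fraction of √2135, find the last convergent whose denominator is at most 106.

1571/34

√2135 = [46; 4, 1, 5, 1, 4, 92, …] (period length 6).
Convergents:
  p_0/q_0 = 46/1
  p_1/q_1 = 185/4
  p_2/q_2 = 231/5
  p_3/q_3 = 1340/29
  p_4/q_4 = 1571/34
  p_5/q_5 = 7624/165
q_4 = 34 ≤ 106 < 165 = q_5, so the answer is 1571/34.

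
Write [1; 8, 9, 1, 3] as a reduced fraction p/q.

Fold from the inside: start with 3/1.
  1 + 1/3 = 4/3
  9 + 3/4 = 39/4
  8 + 4/39 = 316/39
  1 + 39/316 = 355/316

355/316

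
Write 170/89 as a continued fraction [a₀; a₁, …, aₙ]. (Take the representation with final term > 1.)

[1; 1, 10, 8]

170 = 1·89 + 81
89 = 1·81 + 8
81 = 10·8 + 1
8 = 8·1 + 0  (stop)
So 170/89 = [1; 1, 10, 8].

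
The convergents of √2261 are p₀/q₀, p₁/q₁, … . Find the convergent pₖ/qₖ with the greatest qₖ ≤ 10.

√2261 = [47; 1, 1, 4, 1, 1, 94, …] (period length 6).
Convergents:
  p_0/q_0 = 47/1
  p_1/q_1 = 48/1
  p_2/q_2 = 95/2
  p_3/q_3 = 428/9
  p_4/q_4 = 523/11
q_3 = 9 ≤ 10 < 11 = q_4, so the answer is 428/9.

428/9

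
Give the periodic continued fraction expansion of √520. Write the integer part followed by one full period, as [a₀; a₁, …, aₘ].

[22; 1, 4, 11, 4, 1, 44]

a₀ = ⌊√520⌋ = 22.
With m₀=0, d₀=1 and mₖ₊₁ = dₖaₖ − mₖ, dₖ₊₁ = (n − mₖ₊₁²)/dₖ, aₖ₊₁ = ⌊(a₀+mₖ₊₁)/dₖ₊₁⌋:
  k=1: m=22, d=36, a=1
  k=2: m=14, d=9, a=4
  k=3: m=22, d=4, a=11
  k=4: m=22, d=9, a=4
  k=5: m=14, d=36, a=1
  k=6: m=22, d=1, a=44
d=1 and a=2a₀=44 at k=6, so the next step gives (m, d) = (22, 36) again — its k=1 value — and the period has length 6.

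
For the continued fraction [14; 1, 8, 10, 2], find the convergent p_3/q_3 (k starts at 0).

Using pₖ = aₖpₖ₋₁ + pₖ₋₂, qₖ = aₖqₖ₋₁ + qₖ₋₂ (with p₋₁=1, p₋₂=0, q₋₁=0, q₋₂=1):
  k=0: a=14, p=14, q=1
  k=1: a=1, p=15, q=1
  k=2: a=8, p=134, q=9
  k=3: a=10, p=1355, q=91

1355/91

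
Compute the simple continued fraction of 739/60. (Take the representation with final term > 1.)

[12; 3, 6, 3]

739 = 12*60 + 19
60 = 3*19 + 3
19 = 6*3 + 1
3 = 3*1 + 0  (stop)
So 739/60 = [12; 3, 6, 3].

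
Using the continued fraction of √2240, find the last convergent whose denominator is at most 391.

√2240 = [47; 3, 23, 3, 94, …] (period length 4).
Convergents:
  p_0/q_0 = 47/1
  p_1/q_1 = 142/3
  p_2/q_2 = 3313/70
  p_3/q_3 = 10081/213
  p_4/q_4 = 950927/20092
q_3 = 213 ≤ 391 < 20092 = q_4, so the answer is 10081/213.

10081/213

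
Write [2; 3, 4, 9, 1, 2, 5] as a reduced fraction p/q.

Using pₖ = aₖpₖ₋₁ + pₖ₋₂ and qₖ = aₖqₖ₋₁ + qₖ₋₂:
  k=0: a=2, p=2, q=1
  k=1: a=3, p=7, q=3
  k=2: a=4, p=30, q=13
  k=3: a=9, p=277, q=120
  k=4: a=1, p=307, q=133
  k=5: a=2, p=891, q=386
  k=6: a=5, p=4762, q=2063

4762/2063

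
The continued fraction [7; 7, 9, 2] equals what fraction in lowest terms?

Using pₖ = aₖpₖ₋₁ + pₖ₋₂ and qₖ = aₖqₖ₋₁ + qₖ₋₂:
  k=0: a=7, p=7, q=1
  k=1: a=7, p=50, q=7
  k=2: a=9, p=457, q=64
  k=3: a=2, p=964, q=135

964/135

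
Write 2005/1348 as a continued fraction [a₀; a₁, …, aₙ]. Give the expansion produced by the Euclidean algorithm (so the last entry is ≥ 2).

2005 = 1×1348 + 657
1348 = 2×657 + 34
657 = 19×34 + 11
34 = 3×11 + 1
11 = 11×1 + 0  (stop)
So 2005/1348 = [1; 2, 19, 3, 11].

[1; 2, 19, 3, 11]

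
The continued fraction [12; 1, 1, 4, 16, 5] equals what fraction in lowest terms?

9278/739

Using pₖ = aₖpₖ₋₁ + pₖ₋₂ and qₖ = aₖqₖ₋₁ + qₖ₋₂:
  k=0: a=12, p=12, q=1
  k=1: a=1, p=13, q=1
  k=2: a=1, p=25, q=2
  k=3: a=4, p=113, q=9
  k=4: a=16, p=1833, q=146
  k=5: a=5, p=9278, q=739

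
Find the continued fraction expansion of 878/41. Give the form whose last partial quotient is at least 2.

[21; 2, 2, 2, 3]

878 = 21·41 + 17
41 = 2·17 + 7
17 = 2·7 + 3
7 = 2·3 + 1
3 = 3·1 + 0  (stop)
So 878/41 = [21; 2, 2, 2, 3].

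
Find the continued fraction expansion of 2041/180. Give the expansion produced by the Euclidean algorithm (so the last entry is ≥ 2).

2041 = 11×180 + 61
180 = 2×61 + 58
61 = 1×58 + 3
58 = 19×3 + 1
3 = 3×1 + 0  (stop)
So 2041/180 = [11; 2, 1, 19, 3].

[11; 2, 1, 19, 3]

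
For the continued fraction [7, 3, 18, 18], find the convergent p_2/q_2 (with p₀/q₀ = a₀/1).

403/55

Using pₖ = aₖpₖ₋₁ + pₖ₋₂, qₖ = aₖqₖ₋₁ + qₖ₋₂ (with p₋₁=1, p₋₂=0, q₋₁=0, q₋₂=1):
  k=0: a=7, p=7, q=1
  k=1: a=3, p=22, q=3
  k=2: a=18, p=403, q=55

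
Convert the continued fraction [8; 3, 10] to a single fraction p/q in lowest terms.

258/31

Using pₖ = aₖpₖ₋₁ + pₖ₋₂ and qₖ = aₖqₖ₋₁ + qₖ₋₂:
  k=0: a=8, p=8, q=1
  k=1: a=3, p=25, q=3
  k=2: a=10, p=258, q=31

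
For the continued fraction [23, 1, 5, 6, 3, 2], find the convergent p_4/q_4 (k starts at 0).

2789/117

Using pₖ = aₖpₖ₋₁ + pₖ₋₂, qₖ = aₖqₖ₋₁ + qₖ₋₂ (with p₋₁=1, p₋₂=0, q₋₁=0, q₋₂=1):
  k=0: a=23, p=23, q=1
  k=1: a=1, p=24, q=1
  k=2: a=5, p=143, q=6
  k=3: a=6, p=882, q=37
  k=4: a=3, p=2789, q=117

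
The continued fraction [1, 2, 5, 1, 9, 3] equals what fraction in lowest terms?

Fold from the inside: start with 3/1.
  9 + 1/3 = 28/3
  1 + 3/28 = 31/28
  5 + 28/31 = 183/31
  2 + 31/183 = 397/183
  1 + 183/397 = 580/397

580/397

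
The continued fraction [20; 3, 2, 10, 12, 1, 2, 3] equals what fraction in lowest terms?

Using pₖ = aₖpₖ₋₁ + pₖ₋₂ and qₖ = aₖqₖ₋₁ + qₖ₋₂:
  k=0: a=20, p=20, q=1
  k=1: a=3, p=61, q=3
  k=2: a=2, p=142, q=7
  k=3: a=10, p=1481, q=73
  k=4: a=12, p=17914, q=883
  k=5: a=1, p=19395, q=956
  k=6: a=2, p=56704, q=2795
  k=7: a=3, p=189507, q=9341

189507/9341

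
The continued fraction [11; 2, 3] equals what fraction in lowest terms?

80/7

Using pₖ = aₖpₖ₋₁ + pₖ₋₂ and qₖ = aₖqₖ₋₁ + qₖ₋₂:
  k=0: a=11, p=11, q=1
  k=1: a=2, p=23, q=2
  k=2: a=3, p=80, q=7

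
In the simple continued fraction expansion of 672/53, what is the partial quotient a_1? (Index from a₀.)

1

672 = 12·53 + 36   →  a_0 = 12
53 = 1·36 + 17   →  a_1 = 1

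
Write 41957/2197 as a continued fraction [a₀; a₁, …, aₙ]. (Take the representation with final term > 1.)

41957 = 19*2197 + 214
2197 = 10*214 + 57
214 = 3*57 + 43
57 = 1*43 + 14
43 = 3*14 + 1
14 = 14*1 + 0  (stop)
So 41957/2197 = [19; 10, 3, 1, 3, 14].

[19; 10, 3, 1, 3, 14]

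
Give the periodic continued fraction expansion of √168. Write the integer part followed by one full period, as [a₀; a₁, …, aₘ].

a₀ = ⌊√168⌋ = 12.
With m₀=0, d₀=1 and mₖ₊₁ = dₖaₖ − mₖ, dₖ₊₁ = (n − mₖ₊₁²)/dₖ, aₖ₊₁ = ⌊(a₀+mₖ₊₁)/dₖ₊₁⌋:
  k=1: m=12, d=24, a=1
  k=2: m=12, d=1, a=24
d=1 and a=2a₀=24 at k=2, so the next step gives (m, d) = (12, 24) again — its k=1 value — and the period has length 2.

[12; 1, 24]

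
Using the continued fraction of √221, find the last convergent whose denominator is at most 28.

223/15

√221 = [14; 1, 6, 2, 6, 1, 28, …] (period length 6).
Convergents:
  p_0/q_0 = 14/1
  p_1/q_1 = 15/1
  p_2/q_2 = 104/7
  p_3/q_3 = 223/15
  p_4/q_4 = 1442/97
q_3 = 15 ≤ 28 < 97 = q_4, so the answer is 223/15.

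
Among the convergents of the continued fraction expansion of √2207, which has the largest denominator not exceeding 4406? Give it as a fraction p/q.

√2207 = [46; 1, 45, 1, 92, …] (period length 4).
Convergents:
  p_0/q_0 = 46/1
  p_1/q_1 = 47/1
  p_2/q_2 = 2161/46
  p_3/q_3 = 2208/47
  p_4/q_4 = 205297/4370
  p_5/q_5 = 207505/4417
q_4 = 4370 ≤ 4406 < 4417 = q_5, so the answer is 205297/4370.

205297/4370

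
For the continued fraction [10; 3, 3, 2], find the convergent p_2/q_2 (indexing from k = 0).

Using pₖ = aₖpₖ₋₁ + pₖ₋₂, qₖ = aₖqₖ₋₁ + qₖ₋₂ (with p₋₁=1, p₋₂=0, q₋₁=0, q₋₂=1):
  k=0: a=10, p=10, q=1
  k=1: a=3, p=31, q=3
  k=2: a=3, p=103, q=10

103/10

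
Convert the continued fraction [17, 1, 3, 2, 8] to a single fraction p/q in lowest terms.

Using pₖ = aₖpₖ₋₁ + pₖ₋₂ and qₖ = aₖqₖ₋₁ + qₖ₋₂:
  k=0: a=17, p=17, q=1
  k=1: a=1, p=18, q=1
  k=2: a=3, p=71, q=4
  k=3: a=2, p=160, q=9
  k=4: a=8, p=1351, q=76

1351/76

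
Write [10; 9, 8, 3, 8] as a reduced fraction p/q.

Fold from the inside: start with 8/1.
  3 + 1/8 = 25/8
  8 + 8/25 = 208/25
  9 + 25/208 = 1897/208
  10 + 208/1897 = 19178/1897

19178/1897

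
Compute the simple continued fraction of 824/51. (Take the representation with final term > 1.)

824 = 16·51 + 8
51 = 6·8 + 3
8 = 2·3 + 2
3 = 1·2 + 1
2 = 2·1 + 0  (stop)
So 824/51 = [16; 6, 2, 1, 2].

[16; 6, 2, 1, 2]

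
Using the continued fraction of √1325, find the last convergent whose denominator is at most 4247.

√1325 = [36; 2, 2, 72, …] (period length 3).
Convergents:
  p_0/q_0 = 36/1
  p_1/q_1 = 73/2
  p_2/q_2 = 182/5
  p_3/q_3 = 13177/362
  p_4/q_4 = 26536/729
  p_5/q_5 = 66249/1820
  p_6/q_6 = 4796464/131769
q_5 = 1820 ≤ 4247 < 131769 = q_6, so the answer is 66249/1820.

66249/1820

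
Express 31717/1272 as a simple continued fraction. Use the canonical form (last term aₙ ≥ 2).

[24; 1, 14, 3, 13, 2]

31717 = 24*1272 + 1189
1272 = 1*1189 + 83
1189 = 14*83 + 27
83 = 3*27 + 2
27 = 13*2 + 1
2 = 2*1 + 0  (stop)
So 31717/1272 = [24; 1, 14, 3, 13, 2].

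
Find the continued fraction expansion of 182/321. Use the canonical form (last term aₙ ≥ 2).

182 = 0×321 + 182
321 = 1×182 + 139
182 = 1×139 + 43
139 = 3×43 + 10
43 = 4×10 + 3
10 = 3×3 + 1
3 = 3×1 + 0  (stop)
So 182/321 = [0; 1, 1, 3, 4, 3, 3].

[0; 1, 1, 3, 4, 3, 3]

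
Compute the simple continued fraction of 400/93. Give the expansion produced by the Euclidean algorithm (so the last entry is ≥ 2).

[4; 3, 3, 9]

400 = 4*93 + 28
93 = 3*28 + 9
28 = 3*9 + 1
9 = 9*1 + 0  (stop)
So 400/93 = [4; 3, 3, 9].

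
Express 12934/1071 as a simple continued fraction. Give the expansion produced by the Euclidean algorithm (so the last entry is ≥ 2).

12934 = 12*1071 + 82
1071 = 13*82 + 5
82 = 16*5 + 2
5 = 2*2 + 1
2 = 2*1 + 0  (stop)
So 12934/1071 = [12; 13, 16, 2, 2].

[12; 13, 16, 2, 2]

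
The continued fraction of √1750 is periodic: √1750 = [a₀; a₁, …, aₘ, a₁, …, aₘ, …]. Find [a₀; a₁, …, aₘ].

[41; 1, 4, 1, 82]

a₀ = ⌊√1750⌋ = 41.
With m₀=0, d₀=1 and mₖ₊₁ = dₖaₖ − mₖ, dₖ₊₁ = (n − mₖ₊₁²)/dₖ, aₖ₊₁ = ⌊(a₀+mₖ₊₁)/dₖ₊₁⌋:
  k=1: m=41, d=69, a=1
  k=2: m=28, d=14, a=4
  k=3: m=28, d=69, a=1
  k=4: m=41, d=1, a=82
d=1 and a=2a₀=82 at k=4, so the next step gives (m, d) = (41, 69) again — its k=1 value — and the period has length 4.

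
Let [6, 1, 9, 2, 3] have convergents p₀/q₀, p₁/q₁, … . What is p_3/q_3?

145/21

Using pₖ = aₖpₖ₋₁ + pₖ₋₂, qₖ = aₖqₖ₋₁ + qₖ₋₂ (with p₋₁=1, p₋₂=0, q₋₁=0, q₋₂=1):
  k=0: a=6, p=6, q=1
  k=1: a=1, p=7, q=1
  k=2: a=9, p=69, q=10
  k=3: a=2, p=145, q=21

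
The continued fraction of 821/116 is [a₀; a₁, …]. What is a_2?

1

821 = 7·116 + 9   →  a_0 = 7
116 = 12·9 + 8   →  a_1 = 12
9 = 1·8 + 1   →  a_2 = 1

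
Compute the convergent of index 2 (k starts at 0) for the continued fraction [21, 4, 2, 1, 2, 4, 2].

Using pₖ = aₖpₖ₋₁ + pₖ₋₂, qₖ = aₖqₖ₋₁ + qₖ₋₂ (with p₋₁=1, p₋₂=0, q₋₁=0, q₋₂=1):
  k=0: a=21, p=21, q=1
  k=1: a=4, p=85, q=4
  k=2: a=2, p=191, q=9

191/9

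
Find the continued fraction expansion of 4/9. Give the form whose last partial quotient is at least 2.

4 = 0×9 + 4
9 = 2×4 + 1
4 = 4×1 + 0  (stop)
So 4/9 = [0; 2, 4].

[0; 2, 4]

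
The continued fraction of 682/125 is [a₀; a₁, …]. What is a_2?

5

682 = 5·125 + 57   →  a_0 = 5
125 = 2·57 + 11   →  a_1 = 2
57 = 5·11 + 2   →  a_2 = 5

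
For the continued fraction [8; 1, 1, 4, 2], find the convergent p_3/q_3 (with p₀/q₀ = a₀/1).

77/9

Using pₖ = aₖpₖ₋₁ + pₖ₋₂, qₖ = aₖqₖ₋₁ + qₖ₋₂ (with p₋₁=1, p₋₂=0, q₋₁=0, q₋₂=1):
  k=0: a=8, p=8, q=1
  k=1: a=1, p=9, q=1
  k=2: a=1, p=17, q=2
  k=3: a=4, p=77, q=9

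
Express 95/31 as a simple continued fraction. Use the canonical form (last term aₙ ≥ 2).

95 = 3·31 + 2
31 = 15·2 + 1
2 = 2·1 + 0  (stop)
So 95/31 = [3; 15, 2].

[3; 15, 2]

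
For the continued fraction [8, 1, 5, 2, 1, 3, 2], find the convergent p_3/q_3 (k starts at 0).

Using pₖ = aₖpₖ₋₁ + pₖ₋₂, qₖ = aₖqₖ₋₁ + qₖ₋₂ (with p₋₁=1, p₋₂=0, q₋₁=0, q₋₂=1):
  k=0: a=8, p=8, q=1
  k=1: a=1, p=9, q=1
  k=2: a=5, p=53, q=6
  k=3: a=2, p=115, q=13

115/13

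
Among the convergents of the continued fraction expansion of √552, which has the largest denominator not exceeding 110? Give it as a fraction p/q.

2185/93

√552 = [23; 2, 46, …] (period length 2).
Convergents:
  p_0/q_0 = 23/1
  p_1/q_1 = 47/2
  p_2/q_2 = 2185/93
  p_3/q_3 = 4417/188
q_2 = 93 ≤ 110 < 188 = q_3, so the answer is 2185/93.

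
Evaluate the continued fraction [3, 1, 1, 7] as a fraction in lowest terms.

53/15

Using pₖ = aₖpₖ₋₁ + pₖ₋₂ and qₖ = aₖqₖ₋₁ + qₖ₋₂:
  k=0: a=3, p=3, q=1
  k=1: a=1, p=4, q=1
  k=2: a=1, p=7, q=2
  k=3: a=7, p=53, q=15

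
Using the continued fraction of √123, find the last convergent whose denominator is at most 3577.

29767/2684

√123 = [11; 11, 22, …] (period length 2).
Convergents:
  p_0/q_0 = 11/1
  p_1/q_1 = 122/11
  p_2/q_2 = 2695/243
  p_3/q_3 = 29767/2684
  p_4/q_4 = 657569/59291
q_3 = 2684 ≤ 3577 < 59291 = q_4, so the answer is 29767/2684.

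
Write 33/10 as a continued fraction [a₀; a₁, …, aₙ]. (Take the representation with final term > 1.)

33 = 3×10 + 3
10 = 3×3 + 1
3 = 3×1 + 0  (stop)
So 33/10 = [3; 3, 3].

[3; 3, 3]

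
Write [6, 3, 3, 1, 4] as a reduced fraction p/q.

Using pₖ = aₖpₖ₋₁ + pₖ₋₂ and qₖ = aₖqₖ₋₁ + qₖ₋₂:
  k=0: a=6, p=6, q=1
  k=1: a=3, p=19, q=3
  k=2: a=3, p=63, q=10
  k=3: a=1, p=82, q=13
  k=4: a=4, p=391, q=62

391/62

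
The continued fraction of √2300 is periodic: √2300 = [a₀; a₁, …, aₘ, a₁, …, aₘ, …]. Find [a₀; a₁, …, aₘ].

a₀ = ⌊√2300⌋ = 47.
With m₀=0, d₀=1 and mₖ₊₁ = dₖaₖ − mₖ, dₖ₊₁ = (n − mₖ₊₁²)/dₖ, aₖ₊₁ = ⌊(a₀+mₖ₊₁)/dₖ₊₁⌋:
  k=1: m=47, d=91, a=1
  k=2: m=44, d=4, a=22
  k=3: m=44, d=91, a=1
  k=4: m=47, d=1, a=94
d=1 and a=2a₀=94 at k=4, so the next step gives (m, d) = (47, 91) again — its k=1 value — and the period has length 4.

[47; 1, 22, 1, 94]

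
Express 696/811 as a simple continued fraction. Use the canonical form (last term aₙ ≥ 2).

696 = 0*811 + 696
811 = 1*696 + 115
696 = 6*115 + 6
115 = 19*6 + 1
6 = 6*1 + 0  (stop)
So 696/811 = [0; 1, 6, 19, 6].

[0; 1, 6, 19, 6]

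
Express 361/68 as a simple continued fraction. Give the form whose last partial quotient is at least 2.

361 = 5·68 + 21
68 = 3·21 + 5
21 = 4·5 + 1
5 = 5·1 + 0  (stop)
So 361/68 = [5; 3, 4, 5].

[5; 3, 4, 5]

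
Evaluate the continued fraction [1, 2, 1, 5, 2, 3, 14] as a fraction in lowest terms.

Fold from the inside: start with 14/1.
  3 + 1/14 = 43/14
  2 + 14/43 = 100/43
  5 + 43/100 = 543/100
  1 + 100/543 = 643/543
  2 + 543/643 = 1829/643
  1 + 643/1829 = 2472/1829

2472/1829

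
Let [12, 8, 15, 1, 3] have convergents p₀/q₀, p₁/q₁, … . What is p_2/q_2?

1467/121

Using pₖ = aₖpₖ₋₁ + pₖ₋₂, qₖ = aₖqₖ₋₁ + qₖ₋₂ (with p₋₁=1, p₋₂=0, q₋₁=0, q₋₂=1):
  k=0: a=12, p=12, q=1
  k=1: a=8, p=97, q=8
  k=2: a=15, p=1467, q=121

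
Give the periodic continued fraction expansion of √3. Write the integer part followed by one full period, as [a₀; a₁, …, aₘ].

a₀ = ⌊√3⌋ = 1.

[1; 1, 2]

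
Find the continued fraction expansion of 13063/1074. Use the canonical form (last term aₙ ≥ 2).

[12; 6, 7, 3, 2, 3]

13063 = 12*1074 + 175
1074 = 6*175 + 24
175 = 7*24 + 7
24 = 3*7 + 3
7 = 2*3 + 1
3 = 3*1 + 0  (stop)
So 13063/1074 = [12; 6, 7, 3, 2, 3].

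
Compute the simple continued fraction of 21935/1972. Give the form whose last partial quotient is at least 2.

[11; 8, 8, 1, 2, 9]

21935 = 11*1972 + 243
1972 = 8*243 + 28
243 = 8*28 + 19
28 = 1*19 + 9
19 = 2*9 + 1
9 = 9*1 + 0  (stop)
So 21935/1972 = [11; 8, 8, 1, 2, 9].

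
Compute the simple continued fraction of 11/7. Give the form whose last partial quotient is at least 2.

[1; 1, 1, 3]

11 = 1·7 + 4
7 = 1·4 + 3
4 = 1·3 + 1
3 = 3·1 + 0  (stop)
So 11/7 = [1; 1, 1, 3].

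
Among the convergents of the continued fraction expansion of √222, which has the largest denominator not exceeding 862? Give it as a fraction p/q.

√222 = [14; 1, 8, 1, 28, …] (period length 4).
Convergents:
  p_0/q_0 = 14/1
  p_1/q_1 = 15/1
  p_2/q_2 = 134/9
  p_3/q_3 = 149/10
  p_4/q_4 = 4306/289
  p_5/q_5 = 4455/299
  p_6/q_6 = 39946/2681
q_5 = 299 ≤ 862 < 2681 = q_6, so the answer is 4455/299.

4455/299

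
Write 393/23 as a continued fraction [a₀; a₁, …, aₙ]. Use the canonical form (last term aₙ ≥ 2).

[17; 11, 2]

393 = 17·23 + 2
23 = 11·2 + 1
2 = 2·1 + 0  (stop)
So 393/23 = [17; 11, 2].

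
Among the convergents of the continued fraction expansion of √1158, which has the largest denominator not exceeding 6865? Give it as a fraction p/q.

√1158 = [34; 34, 68, …] (period length 2).
Convergents:
  p_0/q_0 = 34/1
  p_1/q_1 = 1157/34
  p_2/q_2 = 78710/2313
  p_3/q_3 = 2677297/78676
q_2 = 2313 ≤ 6865 < 78676 = q_3, so the answer is 78710/2313.

78710/2313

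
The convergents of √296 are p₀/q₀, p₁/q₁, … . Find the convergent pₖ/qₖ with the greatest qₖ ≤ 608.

√296 = [17; 4, 1, 7, 1, 4, 34, …] (period length 6).
Convergents:
  p_0/q_0 = 17/1
  p_1/q_1 = 69/4
  p_2/q_2 = 86/5
  p_3/q_3 = 671/39
  p_4/q_4 = 757/44
  p_5/q_5 = 3699/215
  p_6/q_6 = 126523/7354
q_5 = 215 ≤ 608 < 7354 = q_6, so the answer is 3699/215.

3699/215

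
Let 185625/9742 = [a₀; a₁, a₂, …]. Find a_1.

18

185625 = 19·9742 + 527   →  a_0 = 19
9742 = 18·527 + 256   →  a_1 = 18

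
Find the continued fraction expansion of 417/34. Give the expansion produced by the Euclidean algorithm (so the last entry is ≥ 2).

417 = 12×34 + 9
34 = 3×9 + 7
9 = 1×7 + 2
7 = 3×2 + 1
2 = 2×1 + 0  (stop)
So 417/34 = [12; 3, 1, 3, 2].

[12; 3, 1, 3, 2]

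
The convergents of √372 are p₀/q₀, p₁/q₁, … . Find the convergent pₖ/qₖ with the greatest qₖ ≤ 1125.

√372 = [19; 3, 2, 12, 2, 3, 38, …] (period length 6).
Convergents:
  p_0/q_0 = 19/1
  p_1/q_1 = 58/3
  p_2/q_2 = 135/7
  p_3/q_3 = 1678/87
  p_4/q_4 = 3491/181
  p_5/q_5 = 12151/630
  p_6/q_6 = 465229/24121
q_5 = 630 ≤ 1125 < 24121 = q_6, so the answer is 12151/630.

12151/630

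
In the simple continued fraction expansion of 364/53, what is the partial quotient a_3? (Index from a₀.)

364 = 6·53 + 46   →  a_0 = 6
53 = 1·46 + 7   →  a_1 = 1
46 = 6·7 + 4   →  a_2 = 6
7 = 1·4 + 3   →  a_3 = 1

1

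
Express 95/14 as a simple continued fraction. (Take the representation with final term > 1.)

[6; 1, 3, 1, 2]

95 = 6·14 + 11
14 = 1·11 + 3
11 = 3·3 + 2
3 = 1·2 + 1
2 = 2·1 + 0  (stop)
So 95/14 = [6; 1, 3, 1, 2].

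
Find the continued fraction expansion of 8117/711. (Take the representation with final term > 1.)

[11; 2, 2, 2, 19, 3]

8117 = 11·711 + 296
711 = 2·296 + 119
296 = 2·119 + 58
119 = 2·58 + 3
58 = 19·3 + 1
3 = 3·1 + 0  (stop)
So 8117/711 = [11; 2, 2, 2, 19, 3].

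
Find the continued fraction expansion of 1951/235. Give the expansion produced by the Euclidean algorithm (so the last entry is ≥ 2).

1951 = 8·235 + 71
235 = 3·71 + 22
71 = 3·22 + 5
22 = 4·5 + 2
5 = 2·2 + 1
2 = 2·1 + 0  (stop)
So 1951/235 = [8; 3, 3, 4, 2, 2].

[8; 3, 3, 4, 2, 2]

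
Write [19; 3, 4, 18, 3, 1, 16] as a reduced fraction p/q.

Using pₖ = aₖpₖ₋₁ + pₖ₋₂ and qₖ = aₖqₖ₋₁ + qₖ₋₂:
  k=0: a=19, p=19, q=1
  k=1: a=3, p=58, q=3
  k=2: a=4, p=251, q=13
  k=3: a=18, p=4576, q=237
  k=4: a=3, p=13979, q=724
  k=5: a=1, p=18555, q=961
  k=6: a=16, p=310859, q=16100

310859/16100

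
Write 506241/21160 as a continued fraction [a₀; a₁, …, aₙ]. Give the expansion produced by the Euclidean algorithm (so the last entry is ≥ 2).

[23; 1, 12, 4, 3, 2, 17, 3]

506241 = 23×21160 + 19561
21160 = 1×19561 + 1599
19561 = 12×1599 + 373
1599 = 4×373 + 107
373 = 3×107 + 52
107 = 2×52 + 3
52 = 17×3 + 1
3 = 3×1 + 0  (stop)
So 506241/21160 = [23; 1, 12, 4, 3, 2, 17, 3].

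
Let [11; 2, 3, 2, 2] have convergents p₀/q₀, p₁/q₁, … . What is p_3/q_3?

Using pₖ = aₖpₖ₋₁ + pₖ₋₂, qₖ = aₖqₖ₋₁ + qₖ₋₂ (with p₋₁=1, p₋₂=0, q₋₁=0, q₋₂=1):
  k=0: a=11, p=11, q=1
  k=1: a=2, p=23, q=2
  k=2: a=3, p=80, q=7
  k=3: a=2, p=183, q=16

183/16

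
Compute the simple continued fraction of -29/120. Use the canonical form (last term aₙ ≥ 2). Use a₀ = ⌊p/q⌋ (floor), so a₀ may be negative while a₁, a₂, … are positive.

-29 = -1*120 + 91
120 = 1*91 + 29
91 = 3*29 + 4
29 = 7*4 + 1
4 = 4*1 + 0  (stop)
So -29/120 = [-1; 1, 3, 7, 4].

[-1; 1, 3, 7, 4]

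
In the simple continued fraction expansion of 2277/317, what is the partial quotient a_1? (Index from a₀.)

5

2277 = 7·317 + 58   →  a_0 = 7
317 = 5·58 + 27   →  a_1 = 5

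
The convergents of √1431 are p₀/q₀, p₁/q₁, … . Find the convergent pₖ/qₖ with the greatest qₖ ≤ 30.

1097/29

√1431 = [37; 1, 4, 1, 4, 1, 74, …] (period length 6).
Convergents:
  p_0/q_0 = 37/1
  p_1/q_1 = 38/1
  p_2/q_2 = 189/5
  p_3/q_3 = 227/6
  p_4/q_4 = 1097/29
  p_5/q_5 = 1324/35
q_4 = 29 ≤ 30 < 35 = q_5, so the answer is 1097/29.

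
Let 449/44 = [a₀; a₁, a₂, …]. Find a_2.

1

449 = 10·44 + 9   →  a_0 = 10
44 = 4·9 + 8   →  a_1 = 4
9 = 1·8 + 1   →  a_2 = 1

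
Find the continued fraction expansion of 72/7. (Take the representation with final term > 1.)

[10; 3, 2]

72 = 10·7 + 2
7 = 3·2 + 1
2 = 2·1 + 0  (stop)
So 72/7 = [10; 3, 2].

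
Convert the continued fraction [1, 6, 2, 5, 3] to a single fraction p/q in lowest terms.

Fold from the inside: start with 3/1.
  5 + 1/3 = 16/3
  2 + 3/16 = 35/16
  6 + 16/35 = 226/35
  1 + 35/226 = 261/226

261/226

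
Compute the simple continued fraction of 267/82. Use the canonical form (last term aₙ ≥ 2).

267 = 3×82 + 21
82 = 3×21 + 19
21 = 1×19 + 2
19 = 9×2 + 1
2 = 2×1 + 0  (stop)
So 267/82 = [3; 3, 1, 9, 2].

[3; 3, 1, 9, 2]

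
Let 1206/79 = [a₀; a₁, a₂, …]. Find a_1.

1206 = 15·79 + 21   →  a_0 = 15
79 = 3·21 + 16   →  a_1 = 3

3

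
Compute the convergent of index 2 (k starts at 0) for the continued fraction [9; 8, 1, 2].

82/9

Using pₖ = aₖpₖ₋₁ + pₖ₋₂, qₖ = aₖqₖ₋₁ + qₖ₋₂ (with p₋₁=1, p₋₂=0, q₋₁=0, q₋₂=1):
  k=0: a=9, p=9, q=1
  k=1: a=8, p=73, q=8
  k=2: a=1, p=82, q=9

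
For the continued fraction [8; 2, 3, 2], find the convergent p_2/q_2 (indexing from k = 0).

59/7

Using pₖ = aₖpₖ₋₁ + pₖ₋₂, qₖ = aₖqₖ₋₁ + qₖ₋₂ (with p₋₁=1, p₋₂=0, q₋₁=0, q₋₂=1):
  k=0: a=8, p=8, q=1
  k=1: a=2, p=17, q=2
  k=2: a=3, p=59, q=7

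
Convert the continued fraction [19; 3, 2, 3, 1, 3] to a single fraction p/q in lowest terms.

Using pₖ = aₖpₖ₋₁ + pₖ₋₂ and qₖ = aₖqₖ₋₁ + qₖ₋₂:
  k=0: a=19, p=19, q=1
  k=1: a=3, p=58, q=3
  k=2: a=2, p=135, q=7
  k=3: a=3, p=463, q=24
  k=4: a=1, p=598, q=31
  k=5: a=3, p=2257, q=117

2257/117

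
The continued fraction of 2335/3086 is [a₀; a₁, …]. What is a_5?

2335 = 0·3086 + 2335   →  a_0 = 0
3086 = 1·2335 + 751   →  a_1 = 1
2335 = 3·751 + 82   →  a_2 = 3
751 = 9·82 + 13   →  a_3 = 9
82 = 6·13 + 4   →  a_4 = 6
13 = 3·4 + 1   →  a_5 = 3

3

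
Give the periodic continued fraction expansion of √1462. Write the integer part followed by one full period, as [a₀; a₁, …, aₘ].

a₀ = ⌊√1462⌋ = 38.
With m₀=0, d₀=1 and mₖ₊₁ = dₖaₖ − mₖ, dₖ₊₁ = (n − mₖ₊₁²)/dₖ, aₖ₊₁ = ⌊(a₀+mₖ₊₁)/dₖ₊₁⌋:
  k=1: m=38, d=18, a=4
  k=2: m=34, d=17, a=4
  k=3: m=34, d=18, a=4
  k=4: m=38, d=1, a=76
d=1 and a=2a₀=76 at k=4, so the next step gives (m, d) = (38, 18) again — its k=1 value — and the period has length 4.

[38; 4, 4, 4, 76]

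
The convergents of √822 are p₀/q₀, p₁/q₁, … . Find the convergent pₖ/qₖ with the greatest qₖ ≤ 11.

√822 = [28; 1, 2, 28, 2, 1, 56, …] (period length 6).
Convergents:
  p_0/q_0 = 28/1
  p_1/q_1 = 29/1
  p_2/q_2 = 86/3
  p_3/q_3 = 2437/85
q_2 = 3 ≤ 11 < 85 = q_3, so the answer is 86/3.

86/3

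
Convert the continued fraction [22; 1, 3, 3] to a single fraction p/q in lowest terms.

Using pₖ = aₖpₖ₋₁ + pₖ₋₂ and qₖ = aₖqₖ₋₁ + qₖ₋₂:
  k=0: a=22, p=22, q=1
  k=1: a=1, p=23, q=1
  k=2: a=3, p=91, q=4
  k=3: a=3, p=296, q=13

296/13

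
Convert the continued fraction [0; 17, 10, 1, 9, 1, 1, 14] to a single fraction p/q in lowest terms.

Fold from the inside: start with 14/1.
  1 + 1/14 = 15/14
  1 + 14/15 = 29/15
  9 + 15/29 = 276/29
  1 + 29/276 = 305/276
  10 + 276/305 = 3326/305
  17 + 305/3326 = 56847/3326
  0 + 3326/56847 = 3326/56847

3326/56847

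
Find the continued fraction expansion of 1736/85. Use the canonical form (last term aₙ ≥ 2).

1736 = 20·85 + 36
85 = 2·36 + 13
36 = 2·13 + 10
13 = 1·10 + 3
10 = 3·3 + 1
3 = 3·1 + 0  (stop)
So 1736/85 = [20; 2, 2, 1, 3, 3].

[20; 2, 2, 1, 3, 3]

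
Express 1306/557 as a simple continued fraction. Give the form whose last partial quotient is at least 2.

1306 = 2*557 + 192
557 = 2*192 + 173
192 = 1*173 + 19
173 = 9*19 + 2
19 = 9*2 + 1
2 = 2*1 + 0  (stop)
So 1306/557 = [2; 2, 1, 9, 9, 2].

[2; 2, 1, 9, 9, 2]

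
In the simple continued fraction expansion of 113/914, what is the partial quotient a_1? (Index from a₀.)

113 = 0·914 + 113   →  a_0 = 0
914 = 8·113 + 10   →  a_1 = 8

8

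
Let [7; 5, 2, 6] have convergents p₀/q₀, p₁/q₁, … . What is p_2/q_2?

79/11

Using pₖ = aₖpₖ₋₁ + pₖ₋₂, qₖ = aₖqₖ₋₁ + qₖ₋₂ (with p₋₁=1, p₋₂=0, q₋₁=0, q₋₂=1):
  k=0: a=7, p=7, q=1
  k=1: a=5, p=36, q=5
  k=2: a=2, p=79, q=11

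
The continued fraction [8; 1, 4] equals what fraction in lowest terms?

44/5

Fold from the inside: start with 4/1.
  1 + 1/4 = 5/4
  8 + 4/5 = 44/5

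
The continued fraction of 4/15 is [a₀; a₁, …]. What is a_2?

4 = 0·15 + 4   →  a_0 = 0
15 = 3·4 + 3   →  a_1 = 3
4 = 1·3 + 1   →  a_2 = 1

1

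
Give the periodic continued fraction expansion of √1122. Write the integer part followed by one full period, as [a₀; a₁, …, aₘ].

[33; 2, 66]

a₀ = ⌊√1122⌋ = 33.
With m₀=0, d₀=1 and mₖ₊₁ = dₖaₖ − mₖ, dₖ₊₁ = (n − mₖ₊₁²)/dₖ, aₖ₊₁ = ⌊(a₀+mₖ₊₁)/dₖ₊₁⌋:
  k=1: m=33, d=33, a=2
  k=2: m=33, d=1, a=66
d=1 and a=2a₀=66 at k=2, so the next step gives (m, d) = (33, 33) again — its k=1 value — and the period has length 2.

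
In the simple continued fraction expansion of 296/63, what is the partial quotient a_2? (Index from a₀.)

2

296 = 4·63 + 44   →  a_0 = 4
63 = 1·44 + 19   →  a_1 = 1
44 = 2·19 + 6   →  a_2 = 2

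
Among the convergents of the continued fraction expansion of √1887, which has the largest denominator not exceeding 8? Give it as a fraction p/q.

√1887 = [43; 2, 3, 1, 1, 1, 3, 2, 86, …] (period length 8).
Convergents:
  p_0/q_0 = 43/1
  p_1/q_1 = 87/2
  p_2/q_2 = 304/7
  p_3/q_3 = 391/9
q_2 = 7 ≤ 8 < 9 = q_3, so the answer is 304/7.

304/7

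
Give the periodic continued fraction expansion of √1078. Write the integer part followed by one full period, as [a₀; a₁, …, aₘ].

a₀ = ⌊√1078⌋ = 32.
With m₀=0, d₀=1 and mₖ₊₁ = dₖaₖ − mₖ, dₖ₊₁ = (n − mₖ₊₁²)/dₖ, aₖ₊₁ = ⌊(a₀+mₖ₊₁)/dₖ₊₁⌋:
  k=1: m=32, d=54, a=1
  k=2: m=22, d=11, a=4
  k=3: m=22, d=54, a=1
  k=4: m=32, d=1, a=64
d=1 and a=2a₀=64 at k=4, so the next step gives (m, d) = (32, 54) again — its k=1 value — and the period has length 4.

[32; 1, 4, 1, 64]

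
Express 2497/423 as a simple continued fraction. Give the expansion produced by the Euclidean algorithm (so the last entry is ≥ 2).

[5; 1, 9, 3, 6, 2]

2497 = 5×423 + 382
423 = 1×382 + 41
382 = 9×41 + 13
41 = 3×13 + 2
13 = 6×2 + 1
2 = 2×1 + 0  (stop)
So 2497/423 = [5; 1, 9, 3, 6, 2].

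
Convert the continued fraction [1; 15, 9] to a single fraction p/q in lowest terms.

145/136

Fold from the inside: start with 9/1.
  15 + 1/9 = 136/9
  1 + 9/136 = 145/136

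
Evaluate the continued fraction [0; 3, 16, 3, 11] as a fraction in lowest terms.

555/1699

Using pₖ = aₖpₖ₋₁ + pₖ₋₂ and qₖ = aₖqₖ₋₁ + qₖ₋₂:
  k=0: a=0, p=0, q=1
  k=1: a=3, p=1, q=3
  k=2: a=16, p=16, q=49
  k=3: a=3, p=49, q=150
  k=4: a=11, p=555, q=1699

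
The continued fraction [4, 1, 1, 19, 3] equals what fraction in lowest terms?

537/119

Using pₖ = aₖpₖ₋₁ + pₖ₋₂ and qₖ = aₖqₖ₋₁ + qₖ₋₂:
  k=0: a=4, p=4, q=1
  k=1: a=1, p=5, q=1
  k=2: a=1, p=9, q=2
  k=3: a=19, p=176, q=39
  k=4: a=3, p=537, q=119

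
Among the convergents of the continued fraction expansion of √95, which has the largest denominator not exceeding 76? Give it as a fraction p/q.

√95 = [9; 1, 2, 1, 18, …] (period length 4).
Convergents:
  p_0/q_0 = 9/1
  p_1/q_1 = 10/1
  p_2/q_2 = 29/3
  p_3/q_3 = 39/4
  p_4/q_4 = 731/75
  p_5/q_5 = 770/79
q_4 = 75 ≤ 76 < 79 = q_5, so the answer is 731/75.

731/75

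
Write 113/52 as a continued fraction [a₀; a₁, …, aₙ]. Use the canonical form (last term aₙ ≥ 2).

[2; 5, 1, 3, 2]

113 = 2*52 + 9
52 = 5*9 + 7
9 = 1*7 + 2
7 = 3*2 + 1
2 = 2*1 + 0  (stop)
So 113/52 = [2; 5, 1, 3, 2].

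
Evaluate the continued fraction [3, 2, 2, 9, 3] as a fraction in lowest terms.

Fold from the inside: start with 3/1.
  9 + 1/3 = 28/3
  2 + 3/28 = 59/28
  2 + 28/59 = 146/59
  3 + 59/146 = 497/146

497/146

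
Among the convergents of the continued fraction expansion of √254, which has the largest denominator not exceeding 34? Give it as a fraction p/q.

√254 = [15; 1, 14, 1, 30, …] (period length 4).
Convergents:
  p_0/q_0 = 15/1
  p_1/q_1 = 16/1
  p_2/q_2 = 239/15
  p_3/q_3 = 255/16
  p_4/q_4 = 7889/495
q_3 = 16 ≤ 34 < 495 = q_4, so the answer is 255/16.

255/16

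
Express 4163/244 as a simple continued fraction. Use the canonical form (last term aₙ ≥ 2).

4163 = 17*244 + 15
244 = 16*15 + 4
15 = 3*4 + 3
4 = 1*3 + 1
3 = 3*1 + 0  (stop)
So 4163/244 = [17; 16, 3, 1, 3].

[17; 16, 3, 1, 3]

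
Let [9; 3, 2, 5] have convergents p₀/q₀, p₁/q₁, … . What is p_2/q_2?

65/7

Using pₖ = aₖpₖ₋₁ + pₖ₋₂, qₖ = aₖqₖ₋₁ + qₖ₋₂ (with p₋₁=1, p₋₂=0, q₋₁=0, q₋₂=1):
  k=0: a=9, p=9, q=1
  k=1: a=3, p=28, q=3
  k=2: a=2, p=65, q=7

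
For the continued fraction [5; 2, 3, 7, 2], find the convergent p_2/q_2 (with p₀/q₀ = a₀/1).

Using pₖ = aₖpₖ₋₁ + pₖ₋₂, qₖ = aₖqₖ₋₁ + qₖ₋₂ (with p₋₁=1, p₋₂=0, q₋₁=0, q₋₂=1):
  k=0: a=5, p=5, q=1
  k=1: a=2, p=11, q=2
  k=2: a=3, p=38, q=7

38/7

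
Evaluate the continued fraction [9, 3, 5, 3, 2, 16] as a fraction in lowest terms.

Using pₖ = aₖpₖ₋₁ + pₖ₋₂ and qₖ = aₖqₖ₋₁ + qₖ₋₂:
  k=0: a=9, p=9, q=1
  k=1: a=3, p=28, q=3
  k=2: a=5, p=149, q=16
  k=3: a=3, p=475, q=51
  k=4: a=2, p=1099, q=118
  k=5: a=16, p=18059, q=1939

18059/1939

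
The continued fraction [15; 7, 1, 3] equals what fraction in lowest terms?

Using pₖ = aₖpₖ₋₁ + pₖ₋₂ and qₖ = aₖqₖ₋₁ + qₖ₋₂:
  k=0: a=15, p=15, q=1
  k=1: a=7, p=106, q=7
  k=2: a=1, p=121, q=8
  k=3: a=3, p=469, q=31

469/31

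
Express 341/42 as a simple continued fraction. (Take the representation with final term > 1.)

341 = 8×42 + 5
42 = 8×5 + 2
5 = 2×2 + 1
2 = 2×1 + 0  (stop)
So 341/42 = [8; 8, 2, 2].

[8; 8, 2, 2]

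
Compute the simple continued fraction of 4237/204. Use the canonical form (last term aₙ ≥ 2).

[20; 1, 3, 2, 1, 15]

4237 = 20·204 + 157
204 = 1·157 + 47
157 = 3·47 + 16
47 = 2·16 + 15
16 = 1·15 + 1
15 = 15·1 + 0  (stop)
So 4237/204 = [20; 1, 3, 2, 1, 15].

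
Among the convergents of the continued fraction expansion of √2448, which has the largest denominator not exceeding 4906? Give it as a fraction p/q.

√2448 = [49; 2, 10, 2, 98, …] (period length 4).
Convergents:
  p_0/q_0 = 49/1
  p_1/q_1 = 99/2
  p_2/q_2 = 1039/21
  p_3/q_3 = 2177/44
  p_4/q_4 = 214385/4333
  p_5/q_5 = 430947/8710
q_4 = 4333 ≤ 4906 < 8710 = q_5, so the answer is 214385/4333.

214385/4333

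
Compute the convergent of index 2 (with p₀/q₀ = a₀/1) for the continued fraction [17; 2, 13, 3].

472/27

Using pₖ = aₖpₖ₋₁ + pₖ₋₂, qₖ = aₖqₖ₋₁ + qₖ₋₂ (with p₋₁=1, p₋₂=0, q₋₁=0, q₋₂=1):
  k=0: a=17, p=17, q=1
  k=1: a=2, p=35, q=2
  k=2: a=13, p=472, q=27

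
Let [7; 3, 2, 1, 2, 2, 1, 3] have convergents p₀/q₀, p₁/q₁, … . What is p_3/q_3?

73/10

Using pₖ = aₖpₖ₋₁ + pₖ₋₂, qₖ = aₖqₖ₋₁ + qₖ₋₂ (with p₋₁=1, p₋₂=0, q₋₁=0, q₋₂=1):
  k=0: a=7, p=7, q=1
  k=1: a=3, p=22, q=3
  k=2: a=2, p=51, q=7
  k=3: a=1, p=73, q=10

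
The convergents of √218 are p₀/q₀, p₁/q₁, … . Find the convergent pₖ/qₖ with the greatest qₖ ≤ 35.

√218 = [14; 1, 3, 3, 1, 28, …] (period length 5).
Convergents:
  p_0/q_0 = 14/1
  p_1/q_1 = 15/1
  p_2/q_2 = 59/4
  p_3/q_3 = 192/13
  p_4/q_4 = 251/17
  p_5/q_5 = 7220/489
q_4 = 17 ≤ 35 < 489 = q_5, so the answer is 251/17.

251/17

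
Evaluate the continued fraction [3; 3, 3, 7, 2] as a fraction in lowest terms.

Using pₖ = aₖpₖ₋₁ + pₖ₋₂ and qₖ = aₖqₖ₋₁ + qₖ₋₂:
  k=0: a=3, p=3, q=1
  k=1: a=3, p=10, q=3
  k=2: a=3, p=33, q=10
  k=3: a=7, p=241, q=73
  k=4: a=2, p=515, q=156

515/156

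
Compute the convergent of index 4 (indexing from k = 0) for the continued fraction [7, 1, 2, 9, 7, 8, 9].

Using pₖ = aₖpₖ₋₁ + pₖ₋₂, qₖ = aₖqₖ₋₁ + qₖ₋₂ (with p₋₁=1, p₋₂=0, q₋₁=0, q₋₂=1):
  k=0: a=7, p=7, q=1
  k=1: a=1, p=8, q=1
  k=2: a=2, p=23, q=3
  k=3: a=9, p=215, q=28
  k=4: a=7, p=1528, q=199

1528/199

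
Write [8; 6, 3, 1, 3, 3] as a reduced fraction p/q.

2505/307

Fold from the inside: start with 3/1.
  3 + 1/3 = 10/3
  1 + 3/10 = 13/10
  3 + 10/13 = 49/13
  6 + 13/49 = 307/49
  8 + 49/307 = 2505/307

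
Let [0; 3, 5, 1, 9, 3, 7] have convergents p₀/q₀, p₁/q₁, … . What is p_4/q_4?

Using pₖ = aₖpₖ₋₁ + pₖ₋₂, qₖ = aₖqₖ₋₁ + qₖ₋₂ (with p₋₁=1, p₋₂=0, q₋₁=0, q₋₂=1):
  k=0: a=0, p=0, q=1
  k=1: a=3, p=1, q=3
  k=2: a=5, p=5, q=16
  k=3: a=1, p=6, q=19
  k=4: a=9, p=59, q=187

59/187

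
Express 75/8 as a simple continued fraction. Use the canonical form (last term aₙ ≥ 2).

75 = 9×8 + 3
8 = 2×3 + 2
3 = 1×2 + 1
2 = 2×1 + 0  (stop)
So 75/8 = [9; 2, 1, 2].

[9; 2, 1, 2]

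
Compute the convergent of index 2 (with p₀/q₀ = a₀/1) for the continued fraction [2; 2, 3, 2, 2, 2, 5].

Using pₖ = aₖpₖ₋₁ + pₖ₋₂, qₖ = aₖqₖ₋₁ + qₖ₋₂ (with p₋₁=1, p₋₂=0, q₋₁=0, q₋₂=1):
  k=0: a=2, p=2, q=1
  k=1: a=2, p=5, q=2
  k=2: a=3, p=17, q=7

17/7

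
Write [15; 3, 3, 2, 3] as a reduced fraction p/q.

1209/79

Using pₖ = aₖpₖ₋₁ + pₖ₋₂ and qₖ = aₖqₖ₋₁ + qₖ₋₂:
  k=0: a=15, p=15, q=1
  k=1: a=3, p=46, q=3
  k=2: a=3, p=153, q=10
  k=3: a=2, p=352, q=23
  k=4: a=3, p=1209, q=79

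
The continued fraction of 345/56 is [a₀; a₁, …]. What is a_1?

345 = 6·56 + 9   →  a_0 = 6
56 = 6·9 + 2   →  a_1 = 6

6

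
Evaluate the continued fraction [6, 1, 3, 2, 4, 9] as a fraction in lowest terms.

2500/369

Using pₖ = aₖpₖ₋₁ + pₖ₋₂ and qₖ = aₖqₖ₋₁ + qₖ₋₂:
  k=0: a=6, p=6, q=1
  k=1: a=1, p=7, q=1
  k=2: a=3, p=27, q=4
  k=3: a=2, p=61, q=9
  k=4: a=4, p=271, q=40
  k=5: a=9, p=2500, q=369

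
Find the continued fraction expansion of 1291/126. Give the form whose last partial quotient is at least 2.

1291 = 10·126 + 31
126 = 4·31 + 2
31 = 15·2 + 1
2 = 2·1 + 0  (stop)
So 1291/126 = [10; 4, 15, 2].

[10; 4, 15, 2]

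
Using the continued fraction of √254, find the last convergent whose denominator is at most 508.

√254 = [15; 1, 14, 1, 30, …] (period length 4).
Convergents:
  p_0/q_0 = 15/1
  p_1/q_1 = 16/1
  p_2/q_2 = 239/15
  p_3/q_3 = 255/16
  p_4/q_4 = 7889/495
  p_5/q_5 = 8144/511
q_4 = 495 ≤ 508 < 511 = q_5, so the answer is 7889/495.

7889/495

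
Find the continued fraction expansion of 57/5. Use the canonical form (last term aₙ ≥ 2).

57 = 11·5 + 2
5 = 2·2 + 1
2 = 2·1 + 0  (stop)
So 57/5 = [11; 2, 2].

[11; 2, 2]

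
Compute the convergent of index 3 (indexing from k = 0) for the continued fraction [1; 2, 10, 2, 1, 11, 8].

65/44

Using pₖ = aₖpₖ₋₁ + pₖ₋₂, qₖ = aₖqₖ₋₁ + qₖ₋₂ (with p₋₁=1, p₋₂=0, q₋₁=0, q₋₂=1):
  k=0: a=1, p=1, q=1
  k=1: a=2, p=3, q=2
  k=2: a=10, p=31, q=21
  k=3: a=2, p=65, q=44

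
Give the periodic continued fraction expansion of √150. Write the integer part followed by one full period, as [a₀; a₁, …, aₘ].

[12; 4, 24]

a₀ = ⌊√150⌋ = 12.
With m₀=0, d₀=1 and mₖ₊₁ = dₖaₖ − mₖ, dₖ₊₁ = (n − mₖ₊₁²)/dₖ, aₖ₊₁ = ⌊(a₀+mₖ₊₁)/dₖ₊₁⌋:
  k=1: m=12, d=6, a=4
  k=2: m=12, d=1, a=24
d=1 and a=2a₀=24 at k=2, so the next step gives (m, d) = (12, 6) again — its k=1 value — and the period has length 2.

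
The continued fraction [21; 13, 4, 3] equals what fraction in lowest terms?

3625/172

Using pₖ = aₖpₖ₋₁ + pₖ₋₂ and qₖ = aₖqₖ₋₁ + qₖ₋₂:
  k=0: a=21, p=21, q=1
  k=1: a=13, p=274, q=13
  k=2: a=4, p=1117, q=53
  k=3: a=3, p=3625, q=172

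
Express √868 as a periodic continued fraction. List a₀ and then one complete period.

a₀ = ⌊√868⌋ = 29.
With m₀=0, d₀=1 and mₖ₊₁ = dₖaₖ − mₖ, dₖ₊₁ = (n − mₖ₊₁²)/dₖ, aₖ₊₁ = ⌊(a₀+mₖ₊₁)/dₖ₊₁⌋:
  k=1: m=29, d=27, a=2
  k=2: m=25, d=9, a=6
  k=3: m=29, d=3, a=19
  k=4: m=28, d=28, a=2
  k=5: m=28, d=3, a=19
  k=6: m=29, d=9, a=6
  k=7: m=25, d=27, a=2
  k=8: m=29, d=1, a=58
d=1 and a=2a₀=58 at k=8, so the next step gives (m, d) = (29, 27) again — its k=1 value — and the period has length 8.

[29; 2, 6, 19, 2, 19, 6, 2, 58]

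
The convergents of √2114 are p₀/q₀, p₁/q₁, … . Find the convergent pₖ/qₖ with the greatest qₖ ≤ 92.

2115/46

√2114 = [45; 1, 44, 1, 90, …] (period length 4).
Convergents:
  p_0/q_0 = 45/1
  p_1/q_1 = 46/1
  p_2/q_2 = 2069/45
  p_3/q_3 = 2115/46
  p_4/q_4 = 192419/4185
q_3 = 46 ≤ 92 < 4185 = q_4, so the answer is 2115/46.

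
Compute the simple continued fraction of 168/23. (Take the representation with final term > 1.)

168 = 7*23 + 7
23 = 3*7 + 2
7 = 3*2 + 1
2 = 2*1 + 0  (stop)
So 168/23 = [7; 3, 3, 2].

[7; 3, 3, 2]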